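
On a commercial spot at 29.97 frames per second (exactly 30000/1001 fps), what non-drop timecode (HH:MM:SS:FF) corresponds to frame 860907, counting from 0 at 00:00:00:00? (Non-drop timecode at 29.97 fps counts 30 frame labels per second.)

860907 ÷ 30 = 28696 full seconds, remainder 27 frames.
28696 s = 7 h 58 min 16 s.
Timecode: 07:58:16:27.

07:58:16:27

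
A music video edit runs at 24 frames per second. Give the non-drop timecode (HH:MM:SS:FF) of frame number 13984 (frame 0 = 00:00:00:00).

13984 ÷ 24 = 582 full seconds, remainder 16 frames.
582 s = 0 h 9 min 42 s.
Timecode: 00:09:42:16.

00:09:42:16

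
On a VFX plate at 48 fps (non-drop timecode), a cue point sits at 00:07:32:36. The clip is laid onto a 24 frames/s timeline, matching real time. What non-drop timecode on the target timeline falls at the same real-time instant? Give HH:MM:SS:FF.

Source frame index: (0×3600 + 7×60 + 32) × 48 + 36 = 21732.
Real time: 21732 / (48) = 1811/4 s.
Target frame: (1811/4) × (24) = 10866.
At 24 labels/s: frame 10866 → 00:07:32:18.

00:07:32:18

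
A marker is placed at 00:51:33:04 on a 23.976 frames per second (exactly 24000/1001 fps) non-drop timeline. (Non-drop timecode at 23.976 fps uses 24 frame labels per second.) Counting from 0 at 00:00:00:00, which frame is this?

74236

Total seconds to the label: (0 × 3600 + 51 × 60 + 33) = 3093.
Frame index = 3093 × 24 + 4 = 74236.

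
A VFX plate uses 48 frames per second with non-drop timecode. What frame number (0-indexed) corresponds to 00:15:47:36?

Total seconds to the label: (0 × 3600 + 15 × 60 + 47) = 947.
Frame index = 947 × 48 + 36 = 45492.

45492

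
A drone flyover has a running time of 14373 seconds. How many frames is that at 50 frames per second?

718650 frames

Frames = 14373 × 50 = 718650.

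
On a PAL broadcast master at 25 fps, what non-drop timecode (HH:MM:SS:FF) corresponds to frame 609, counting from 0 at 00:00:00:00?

00:00:24:09

609 ÷ 25 = 24 full seconds, remainder 9 frames.
24 s = 0 h 0 min 24 s.
Timecode: 00:00:24:09.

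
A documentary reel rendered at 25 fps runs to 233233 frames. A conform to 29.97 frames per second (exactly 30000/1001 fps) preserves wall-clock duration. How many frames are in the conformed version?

Target frames = source frames × (target rate / source rate) = 233233 × (30000/1001)/(25) = 233233 × 1200/1001 = 279600.

279600 frames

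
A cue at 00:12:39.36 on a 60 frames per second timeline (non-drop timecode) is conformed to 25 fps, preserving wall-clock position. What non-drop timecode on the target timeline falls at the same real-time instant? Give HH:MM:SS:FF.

Source frame index: (0×3600 + 12×60 + 39) × 60 + 36 = 45576.
Real time: 45576 / (60) = 3798/5 s.
Target frame: (3798/5) × (25) = 18990.
At 25 labels/s: frame 18990 → 00:12:39:15.

00:12:39:15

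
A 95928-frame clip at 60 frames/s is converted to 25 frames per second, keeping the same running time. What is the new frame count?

Target frames = source frames × (target rate / source rate) = 95928 × (25)/(60) = 95928 × 5/12 = 39970.

39970 frames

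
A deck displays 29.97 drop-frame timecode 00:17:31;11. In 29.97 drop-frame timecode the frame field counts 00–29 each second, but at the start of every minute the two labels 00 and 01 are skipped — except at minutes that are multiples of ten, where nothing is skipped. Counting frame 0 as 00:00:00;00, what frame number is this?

31509

Complete 10-minute blocks: 1, each 17982 frames → 17982.
Remaining 7 whole minutes in the current block: 1800 + 6 × 1798 = 12588 frames.
Within the current minute: 31 × 30 + 11 − 2 = 939 (labels ;00/;01 skipped at this minute). Total = 17982 + 12588 + 939 = 31509.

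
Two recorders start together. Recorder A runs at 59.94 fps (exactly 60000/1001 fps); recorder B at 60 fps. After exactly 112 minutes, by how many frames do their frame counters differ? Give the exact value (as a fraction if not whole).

112 min = 6720 s.
A emits 60000/1001 × 6720 = 57600000/143 frames; B emits 60 × 6720 = 403200.
Difference = 57600/143 frames (≈ 402.7972); B is ahead of A.

57600/143 frames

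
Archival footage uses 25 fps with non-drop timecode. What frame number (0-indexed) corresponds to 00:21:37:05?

frame 32430

Total seconds to the label: (0 × 3600 + 21 × 60 + 37) = 1297.
Frame index = 1297 × 25 + 5 = 32430.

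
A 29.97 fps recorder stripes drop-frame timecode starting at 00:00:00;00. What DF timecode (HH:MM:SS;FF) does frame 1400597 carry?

Each 10-minute DF block holds 10 × 60 × 30 − 9 × 2 = 17982 frames. 1400597 ÷ 17982 → 77 full blocks, remainder 15983.
Within the partial block the first minute is 1800 frames and each further minute 1798, so 8 further minute boundaries passed. Total skipped labels = 18 × 77 + 2 × 8 = 1402.
Non-drop label index = 1400597 + 1402 = 1401999; at 30 labels/s that is 12:58:53:09, i.e. DF 12:58:53;09.

12:58:53;09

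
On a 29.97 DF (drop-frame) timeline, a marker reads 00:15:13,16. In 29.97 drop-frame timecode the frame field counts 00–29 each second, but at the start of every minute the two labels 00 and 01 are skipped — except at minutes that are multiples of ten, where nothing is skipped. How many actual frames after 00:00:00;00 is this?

Complete 10-minute blocks: 1, each 17982 frames → 17982.
Remaining 5 whole minutes in the current block: 1800 + 4 × 1798 = 8992 frames.
Within the current minute: 13 × 30 + 16 − 2 = 404 (labels ;00/;01 skipped at this minute). Total = 17982 + 8992 + 404 = 27378.

27378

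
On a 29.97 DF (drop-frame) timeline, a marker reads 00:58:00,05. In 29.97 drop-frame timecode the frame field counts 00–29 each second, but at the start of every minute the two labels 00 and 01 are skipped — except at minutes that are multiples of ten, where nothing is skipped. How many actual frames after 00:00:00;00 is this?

104299

As if non-drop at 30 labels/s: (0 × 3600 + 58 × 60 + 0) × 30 + 5 = 104405.
Minute boundaries passed: 58; those not divisible by 10: 58 − 5 = 53; dropped labels = 2 × 53 = 106.
Actual frame index = 104405 − 106 = 104299.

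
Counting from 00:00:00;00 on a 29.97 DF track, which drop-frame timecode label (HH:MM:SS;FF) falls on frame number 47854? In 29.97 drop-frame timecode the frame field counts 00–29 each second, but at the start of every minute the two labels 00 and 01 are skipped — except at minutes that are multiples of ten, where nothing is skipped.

00:26:36;22

Each 10-minute DF block holds 10 × 60 × 30 − 9 × 2 = 17982 frames. 47854 ÷ 17982 → 2 full blocks, remainder 11890.
Within the partial block the first minute is 1800 frames and each further minute 1798, so 6 further minute boundaries passed. Total skipped labels = 18 × 2 + 2 × 6 = 48.
Non-drop label index = 47854 + 48 = 47902; at 30 labels/s that is 00:26:36:22, i.e. DF 00:26:36;22.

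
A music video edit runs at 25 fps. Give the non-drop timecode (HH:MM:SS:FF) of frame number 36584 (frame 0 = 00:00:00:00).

36584 ÷ 25 = 1463 full seconds, remainder 9 frames.
1463 s = 0 h 24 min 23 s.
Timecode: 00:24:23:09.

00:24:23:09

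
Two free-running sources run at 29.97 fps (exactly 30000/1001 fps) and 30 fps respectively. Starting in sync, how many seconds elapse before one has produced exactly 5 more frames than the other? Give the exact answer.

1001/6 seconds

The gap grows by |30 − 30000/1001| = 30/1001 frames per second.
Time for a 5-frame gap: 5 ÷ (30/1001) = 1001/6 s.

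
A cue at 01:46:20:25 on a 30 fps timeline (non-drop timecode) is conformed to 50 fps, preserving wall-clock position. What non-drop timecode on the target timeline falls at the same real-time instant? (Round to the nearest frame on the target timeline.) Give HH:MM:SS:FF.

Source frame index: (1×3600 + 46×60 + 20) × 30 + 25 = 191425.
Real time: 191425 / (30) = 38285/6 s.
Target frame: (38285/6) × (50) = 957125/3 ≈ 319041.667 → 319042.
At 50 labels/s: frame 319042 → 01:46:20:42.

01:46:20:42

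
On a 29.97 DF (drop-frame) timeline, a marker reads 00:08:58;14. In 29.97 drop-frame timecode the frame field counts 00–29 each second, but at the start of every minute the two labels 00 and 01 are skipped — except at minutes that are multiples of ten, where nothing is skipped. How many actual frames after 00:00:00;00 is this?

Complete 10-minute blocks: 0, each 17982 frames → 0.
Remaining 8 whole minutes in the current block: 1800 + 7 × 1798 = 14386 frames.
Within the current minute: 58 × 30 + 14 − 2 = 1752 (labels ;00/;01 skipped at this minute). Total = 0 + 14386 + 1752 = 16138.

16138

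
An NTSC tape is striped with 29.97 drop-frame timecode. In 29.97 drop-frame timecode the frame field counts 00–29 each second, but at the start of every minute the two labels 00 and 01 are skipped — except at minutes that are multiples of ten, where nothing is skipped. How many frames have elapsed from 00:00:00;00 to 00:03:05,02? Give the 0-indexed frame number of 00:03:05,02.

As if non-drop at 30 labels/s: (0 × 3600 + 3 × 60 + 5) × 30 + 2 = 5552.
Minute boundaries passed: 3; those not divisible by 10: 3 − 0 = 3; dropped labels = 2 × 3 = 6.
Actual frame index = 5552 − 6 = 5546.

5546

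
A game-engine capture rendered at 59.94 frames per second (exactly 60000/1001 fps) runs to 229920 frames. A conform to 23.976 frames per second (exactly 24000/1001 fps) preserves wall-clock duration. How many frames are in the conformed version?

Target frames = source frames × (target rate / source rate) = 229920 × (24000/1001)/(60000/1001) = 229920 × 2/5 = 91968.

91968 frames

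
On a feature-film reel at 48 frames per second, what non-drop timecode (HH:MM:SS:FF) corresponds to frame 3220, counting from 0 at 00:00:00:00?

3220 ÷ 48 = 67 full seconds, remainder 4 frames.
67 s = 0 h 1 min 7 s.
Timecode: 00:01:07:04.

00:01:07:04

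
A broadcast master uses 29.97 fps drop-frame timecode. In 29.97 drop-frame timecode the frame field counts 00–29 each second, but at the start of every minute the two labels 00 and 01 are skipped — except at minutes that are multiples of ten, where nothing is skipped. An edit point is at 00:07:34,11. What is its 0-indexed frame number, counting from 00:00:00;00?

13617

As if non-drop at 30 labels/s: (0 × 3600 + 7 × 60 + 34) × 30 + 11 = 13631.
Minute boundaries passed: 7; those not divisible by 10: 7 − 0 = 7; dropped labels = 2 × 7 = 14.
Actual frame index = 13631 − 14 = 13617.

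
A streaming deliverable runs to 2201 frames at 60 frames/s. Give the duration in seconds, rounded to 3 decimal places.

36.683 seconds

Running time = 2201 × 1/60 = 2201/60 s ≈ 36.683 s.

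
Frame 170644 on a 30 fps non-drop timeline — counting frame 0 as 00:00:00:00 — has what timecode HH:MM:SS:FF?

170644 ÷ 30 = 5688 full seconds, remainder 4 frames.
5688 s = 1 h 34 min 48 s.
Timecode: 01:34:48:04.

01:34:48:04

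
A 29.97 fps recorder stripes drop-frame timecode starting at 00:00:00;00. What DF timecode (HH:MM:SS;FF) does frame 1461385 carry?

Ten DF minutes hold 17982 frames, so frame 1461385 lies in block 81 (frames 1456542–1474523) with 4843 frames into that block.
The block's first minute is 1800 frames and the rest 1798 each; 4843 frames reaches minute 2, so 81 × 18 + 2 × 2 = 1462 labels have been skipped so far.
Adding those back, label number 1461385 + 1462 = 1462847 at 30 labels/s is 48761 s + 17 f = 13 h 32 min 41 s frame 17, i.e. 13:32:41;17.

13:32:41;17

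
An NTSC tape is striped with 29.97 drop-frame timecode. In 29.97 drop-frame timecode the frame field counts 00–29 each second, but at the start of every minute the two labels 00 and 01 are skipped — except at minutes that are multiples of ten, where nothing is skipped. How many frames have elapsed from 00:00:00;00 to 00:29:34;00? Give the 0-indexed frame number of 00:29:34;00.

53166

As if non-drop at 30 labels/s: (0 × 3600 + 29 × 60 + 34) × 30 + 0 = 53220.
Minute boundaries passed: 29; those not divisible by 10: 29 − 2 = 27; dropped labels = 2 × 27 = 54.
Actual frame index = 53220 − 54 = 53166.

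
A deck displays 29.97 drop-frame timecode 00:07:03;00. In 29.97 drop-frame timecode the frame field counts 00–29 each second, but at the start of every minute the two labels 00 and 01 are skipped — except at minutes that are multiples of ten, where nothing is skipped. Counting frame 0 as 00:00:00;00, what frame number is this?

12676

As if non-drop at 30 labels/s: (0 × 3600 + 7 × 60 + 3) × 30 + 0 = 12690.
Minute boundaries passed: 7; those not divisible by 10: 7 − 0 = 7; dropped labels = 2 × 7 = 14.
Actual frame index = 12690 − 14 = 12676.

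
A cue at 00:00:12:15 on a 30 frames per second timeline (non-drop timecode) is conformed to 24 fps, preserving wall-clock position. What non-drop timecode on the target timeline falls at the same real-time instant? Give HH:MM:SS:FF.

00:00:12:12

Source frame index: (0×3600 + 0×60 + 12) × 30 + 15 = 375.
Real time: 375 / (30) = 25/2 s.
Target frame: (25/2) × (24) = 300.
At 24 labels/s: frame 300 → 00:00:12:12.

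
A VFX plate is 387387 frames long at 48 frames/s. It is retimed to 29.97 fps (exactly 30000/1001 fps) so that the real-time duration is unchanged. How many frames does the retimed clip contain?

Target frames = source frames × (target rate / source rate) = 387387 × (30000/1001)/(48) = 387387 × 625/1001 = 241875.

241875 frames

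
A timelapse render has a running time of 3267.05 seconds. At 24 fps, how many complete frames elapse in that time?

78409 frames

Frames = 3267.05 × 24 = 392046/5 ≈ 78409.2000.
Complete frames: 78409.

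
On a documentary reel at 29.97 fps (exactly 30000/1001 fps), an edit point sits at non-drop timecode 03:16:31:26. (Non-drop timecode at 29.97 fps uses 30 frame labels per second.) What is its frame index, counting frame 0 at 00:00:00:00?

Total seconds to the label: (3 × 3600 + 16 × 60 + 31) = 11791.
Frame index = 11791 × 30 + 26 = 353756.

353756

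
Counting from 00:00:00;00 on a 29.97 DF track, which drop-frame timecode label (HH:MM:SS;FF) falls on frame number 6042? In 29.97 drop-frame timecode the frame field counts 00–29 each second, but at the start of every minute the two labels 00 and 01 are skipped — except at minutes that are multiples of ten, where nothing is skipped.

Each 10-minute DF block holds 10 × 60 × 30 − 9 × 2 = 17982 frames. 6042 ÷ 17982 → 0 full blocks, remainder 6042.
Within the partial block the first minute is 1800 frames and each further minute 1798, so 3 further minute boundaries passed. Total skipped labels = 18 × 0 + 2 × 3 = 6.
Non-drop label index = 6042 + 6 = 6048; at 30 labels/s that is 00:03:21:18, i.e. DF 00:03:21;18.

00:03:21;18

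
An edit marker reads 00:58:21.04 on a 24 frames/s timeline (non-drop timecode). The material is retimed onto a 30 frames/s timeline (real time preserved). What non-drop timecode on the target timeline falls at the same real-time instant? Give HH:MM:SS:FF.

Source frame index: (0×3600 + 58×60 + 21) × 24 + 4 = 84028.
Real time: 84028 / (24) = 21007/6 s.
Target frame: (21007/6) × (30) = 105035.
At 30 labels/s: frame 105035 → 00:58:21:05.

00:58:21:05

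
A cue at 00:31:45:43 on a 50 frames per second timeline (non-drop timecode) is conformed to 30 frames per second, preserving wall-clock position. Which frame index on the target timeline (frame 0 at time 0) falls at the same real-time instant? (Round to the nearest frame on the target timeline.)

frame 57176

Source frame index: (0×3600 + 31×60 + 45) × 50 + 43 = 95293.
Real time: 95293 / (50) = 95293/50 s.
Target frame: (95293/50) × (30) = 285879/5 ≈ 57175.800 → 57176.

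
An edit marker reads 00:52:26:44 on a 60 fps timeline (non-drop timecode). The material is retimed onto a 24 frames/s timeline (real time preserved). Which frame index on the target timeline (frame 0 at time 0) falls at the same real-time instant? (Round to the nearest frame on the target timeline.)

frame 75522

Source frame index: (0×3600 + 52×60 + 26) × 60 + 44 = 188804.
Real time: 188804 / (60) = 47201/15 s.
Target frame: (47201/15) × (24) = 377608/5 ≈ 75521.600 → 75522.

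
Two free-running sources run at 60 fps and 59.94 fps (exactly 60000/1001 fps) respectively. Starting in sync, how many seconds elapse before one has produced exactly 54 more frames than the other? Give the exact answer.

The gap grows by |60000/1001 − 60| = 60/1001 frames per second.
Time for a 54-frame gap: 54 ÷ (60/1001) = 900.9 s.

900.9 seconds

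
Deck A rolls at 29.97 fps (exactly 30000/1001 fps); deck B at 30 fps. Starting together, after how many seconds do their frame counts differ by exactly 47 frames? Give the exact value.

47047/30 seconds

The gap grows by |30 − 30000/1001| = 30/1001 frames per second.
Time for a 47-frame gap: 47 ÷ (30/1001) = 47047/30 s.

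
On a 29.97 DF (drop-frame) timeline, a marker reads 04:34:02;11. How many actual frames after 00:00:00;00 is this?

As if non-drop at 30 labels/s: (4 × 3600 + 34 × 60 + 2) × 30 + 11 = 493271.
Minute boundaries passed: 274; those not divisible by 10: 274 − 27 = 247; dropped labels = 2 × 247 = 494.
Actual frame index = 493271 − 494 = 492777.

492777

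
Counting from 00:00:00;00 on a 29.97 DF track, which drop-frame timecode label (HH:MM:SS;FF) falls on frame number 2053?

00:01:08;15

Ten DF minutes hold 17982 frames, so frame 2053 lies in block 0 (frames 0–17981) with 2053 frames into that block.
The block's first minute is 1800 frames and the rest 1798 each; 2053 frames reaches minute 1, so 0 × 18 + 1 × 2 = 2 labels have been skipped so far.
Adding those back, label number 2053 + 2 = 2055 at 30 labels/s is 68 s + 15 f = 0 h 1 min 8 s frame 15, i.e. 00:01:08;15.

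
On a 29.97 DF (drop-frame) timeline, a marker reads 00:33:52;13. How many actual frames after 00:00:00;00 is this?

As if non-drop at 30 labels/s: (0 × 3600 + 33 × 60 + 52) × 30 + 13 = 60973.
Minute boundaries passed: 33; those not divisible by 10: 33 − 3 = 30; dropped labels = 2 × 30 = 60.
Actual frame index = 60973 − 60 = 60913.

60913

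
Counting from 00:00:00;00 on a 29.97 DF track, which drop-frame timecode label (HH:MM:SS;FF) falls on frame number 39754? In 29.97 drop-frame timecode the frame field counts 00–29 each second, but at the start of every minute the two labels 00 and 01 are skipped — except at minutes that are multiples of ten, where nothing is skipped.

00:22:06;14

Each 10-minute DF block holds 10 × 60 × 30 − 9 × 2 = 17982 frames. 39754 ÷ 17982 → 2 full blocks, remainder 3790.
Within the partial block the first minute is 1800 frames and each further minute 1798, so 2 further minute boundaries passed. Total skipped labels = 18 × 2 + 2 × 2 = 40.
Non-drop label index = 39754 + 40 = 39794; at 30 labels/s that is 00:22:06:14, i.e. DF 00:22:06;14.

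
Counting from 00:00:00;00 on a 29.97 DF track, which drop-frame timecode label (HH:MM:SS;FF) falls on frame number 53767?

Each 10-minute DF block holds 10 × 60 × 30 − 9 × 2 = 17982 frames. 53767 ÷ 17982 → 2 full blocks, remainder 17803.
Within the partial block the first minute is 1800 frames and each further minute 1798, so 9 further minute boundaries passed. Total skipped labels = 18 × 2 + 2 × 9 = 54.
Non-drop label index = 53767 + 54 = 53821; at 30 labels/s that is 00:29:54:01, i.e. DF 00:29:54;01.

00:29:54;01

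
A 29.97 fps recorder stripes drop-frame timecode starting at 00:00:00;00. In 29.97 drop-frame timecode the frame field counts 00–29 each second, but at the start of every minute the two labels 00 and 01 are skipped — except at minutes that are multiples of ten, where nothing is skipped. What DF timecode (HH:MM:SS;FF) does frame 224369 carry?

Ten DF minutes hold 17982 frames, so frame 224369 lies in block 12 (frames 215784–233765) with 8585 frames into that block.
The block's first minute is 1800 frames and the rest 1798 each; 8585 frames reaches minute 4, so 12 × 18 + 4 × 2 = 224 labels have been skipped so far.
Adding those back, label number 224369 + 224 = 224593 at 30 labels/s is 7486 s + 13 f = 2 h 4 min 46 s frame 13, i.e. 02:04:46;13.

02:04:46;13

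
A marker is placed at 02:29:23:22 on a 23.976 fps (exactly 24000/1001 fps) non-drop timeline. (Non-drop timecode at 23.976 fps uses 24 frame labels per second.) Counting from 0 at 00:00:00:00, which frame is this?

Total seconds to the label: (2 × 3600 + 29 × 60 + 23) = 8963.
Frame index = 8963 × 24 + 22 = 215134.

frame 215134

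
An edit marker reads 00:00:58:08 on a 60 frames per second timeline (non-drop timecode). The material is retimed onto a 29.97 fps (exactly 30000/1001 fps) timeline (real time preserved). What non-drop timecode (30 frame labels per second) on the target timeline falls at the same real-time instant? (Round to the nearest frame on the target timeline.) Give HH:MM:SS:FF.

00:00:58:02

Source frame index: (0×3600 + 0×60 + 58) × 60 + 8 = 3488.
Real time: 3488 / (60) = 872/15 s.
Target frame: (872/15) × (30000/1001) = 1744000/1001 ≈ 1742.258 → 1742.
At 30 labels/s: frame 1742 → 00:00:58:02.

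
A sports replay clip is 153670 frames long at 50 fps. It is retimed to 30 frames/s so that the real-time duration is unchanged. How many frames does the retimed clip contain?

92202 frames

Target frames = source frames × (target rate / source rate) = 153670 × (30)/(50) = 153670 × 3/5 = 92202.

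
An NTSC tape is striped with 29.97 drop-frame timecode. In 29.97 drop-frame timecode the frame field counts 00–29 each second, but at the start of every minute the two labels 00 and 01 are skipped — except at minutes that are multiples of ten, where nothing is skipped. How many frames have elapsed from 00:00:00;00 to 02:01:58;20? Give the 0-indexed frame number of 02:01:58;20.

219342

As if non-drop at 30 labels/s: (2 × 3600 + 1 × 60 + 58) × 30 + 20 = 219560.
Minute boundaries passed: 121; those not divisible by 10: 121 − 12 = 109; dropped labels = 2 × 109 = 218.
Actual frame index = 219560 − 218 = 219342.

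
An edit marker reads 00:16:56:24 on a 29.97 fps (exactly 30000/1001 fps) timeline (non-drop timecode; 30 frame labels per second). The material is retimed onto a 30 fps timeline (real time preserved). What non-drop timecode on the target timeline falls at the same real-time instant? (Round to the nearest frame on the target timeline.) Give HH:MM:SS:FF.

Source frame index: (0×3600 + 16×60 + 56) × 30 + 24 = 30504.
Real time: 30504 / (30000/1001) = 1272271/1250 s.
Target frame: (1272271/1250) × (30) = 3816813/125 ≈ 30534.504 → 30535.
At 30 labels/s: frame 30535 → 00:16:57:25.

00:16:57:25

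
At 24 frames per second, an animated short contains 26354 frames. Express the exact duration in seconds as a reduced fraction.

13177/12 seconds

Running time = 26354 ÷ (24) = 26354 × 1/24 = 13177/12 s.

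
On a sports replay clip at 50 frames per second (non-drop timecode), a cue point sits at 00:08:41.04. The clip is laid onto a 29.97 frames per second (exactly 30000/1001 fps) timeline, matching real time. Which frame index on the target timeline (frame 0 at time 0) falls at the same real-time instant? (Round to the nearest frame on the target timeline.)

Source frame index: (0×3600 + 8×60 + 41) × 50 + 4 = 26054.
Real time: 26054 / (50) = 13027/25 s.
Target frame: (13027/25) × (30000/1001) = 2233200/143 ≈ 15616.783 → 15617.

frame 15617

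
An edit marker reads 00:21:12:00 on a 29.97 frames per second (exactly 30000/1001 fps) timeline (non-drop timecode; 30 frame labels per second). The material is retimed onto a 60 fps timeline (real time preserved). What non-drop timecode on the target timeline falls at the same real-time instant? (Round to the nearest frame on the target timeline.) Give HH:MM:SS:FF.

Source frame index: (0×3600 + 21×60 + 12) × 30 + 0 = 38160.
Real time: 38160 / (30000/1001) = 159159/125 s.
Target frame: (159159/125) × (60) = 1909908/25 ≈ 76396.320 → 76396.
At 60 labels/s: frame 76396 → 00:21:13:16.

00:21:13:16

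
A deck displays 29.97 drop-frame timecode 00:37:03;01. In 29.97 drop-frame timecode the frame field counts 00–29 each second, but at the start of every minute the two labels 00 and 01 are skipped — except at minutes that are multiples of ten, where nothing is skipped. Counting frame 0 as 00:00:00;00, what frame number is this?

66623

As if non-drop at 30 labels/s: (0 × 3600 + 37 × 60 + 3) × 30 + 1 = 66691.
Minute boundaries passed: 37; those not divisible by 10: 37 − 3 = 34; dropped labels = 2 × 34 = 68.
Actual frame index = 66691 − 68 = 66623.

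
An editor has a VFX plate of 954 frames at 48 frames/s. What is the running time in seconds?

Running time = 954 / (48) = 19.875 s.

19.875 seconds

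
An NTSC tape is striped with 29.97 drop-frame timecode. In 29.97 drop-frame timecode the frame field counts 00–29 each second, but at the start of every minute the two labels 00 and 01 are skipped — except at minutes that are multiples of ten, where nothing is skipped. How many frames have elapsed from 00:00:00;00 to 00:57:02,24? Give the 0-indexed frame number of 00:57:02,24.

As if non-drop at 30 labels/s: (0 × 3600 + 57 × 60 + 2) × 30 + 24 = 102684.
Minute boundaries passed: 57; those not divisible by 10: 57 − 5 = 52; dropped labels = 2 × 52 = 104.
Actual frame index = 102684 − 104 = 102580.

102580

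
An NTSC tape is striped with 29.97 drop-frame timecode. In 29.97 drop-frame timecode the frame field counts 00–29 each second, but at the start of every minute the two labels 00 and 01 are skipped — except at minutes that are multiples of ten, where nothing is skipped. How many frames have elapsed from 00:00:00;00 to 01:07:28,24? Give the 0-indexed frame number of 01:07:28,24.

As if non-drop at 30 labels/s: (1 × 3600 + 7 × 60 + 28) × 30 + 24 = 121464.
Minute boundaries passed: 67; those not divisible by 10: 67 − 6 = 61; dropped labels = 2 × 61 = 122.
Actual frame index = 121464 − 122 = 121342.

121342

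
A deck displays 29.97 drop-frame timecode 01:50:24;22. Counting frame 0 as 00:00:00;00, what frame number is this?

198544

As if non-drop at 30 labels/s: (1 × 3600 + 50 × 60 + 24) × 30 + 22 = 198742.
Minute boundaries passed: 110; those not divisible by 10: 110 − 11 = 99; dropped labels = 2 × 99 = 198.
Actual frame index = 198742 − 198 = 198544.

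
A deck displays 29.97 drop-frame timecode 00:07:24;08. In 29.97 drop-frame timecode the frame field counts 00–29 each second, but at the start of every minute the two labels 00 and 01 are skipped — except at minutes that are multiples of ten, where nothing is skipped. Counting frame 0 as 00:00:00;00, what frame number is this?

As if non-drop at 30 labels/s: (0 × 3600 + 7 × 60 + 24) × 30 + 8 = 13328.
Minute boundaries passed: 7; those not divisible by 10: 7 − 0 = 7; dropped labels = 2 × 7 = 14.
Actual frame index = 13328 − 14 = 13314.

13314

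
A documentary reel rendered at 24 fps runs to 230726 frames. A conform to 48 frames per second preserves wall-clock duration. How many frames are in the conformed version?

461452 frames

Target frames = source frames × (target rate / source rate) = 230726 × (48)/(24) = 230726 × 2 = 461452.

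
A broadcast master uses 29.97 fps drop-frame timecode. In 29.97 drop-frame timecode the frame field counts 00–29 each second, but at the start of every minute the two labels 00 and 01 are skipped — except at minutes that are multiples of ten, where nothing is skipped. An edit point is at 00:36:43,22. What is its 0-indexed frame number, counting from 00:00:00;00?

66046

Complete 10-minute blocks: 3, each 17982 frames → 53946.
Remaining 6 whole minutes in the current block: 1800 + 5 × 1798 = 10790 frames.
Within the current minute: 43 × 30 + 22 − 2 = 1310 (labels ;00/;01 skipped at this minute). Total = 53946 + 10790 + 1310 = 66046.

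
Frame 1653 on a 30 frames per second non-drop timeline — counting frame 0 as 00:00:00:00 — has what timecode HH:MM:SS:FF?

00:00:55:03

1653 ÷ 30 = 55 full seconds, remainder 3 frames.
55 s = 0 h 0 min 55 s.
Timecode: 00:00:55:03.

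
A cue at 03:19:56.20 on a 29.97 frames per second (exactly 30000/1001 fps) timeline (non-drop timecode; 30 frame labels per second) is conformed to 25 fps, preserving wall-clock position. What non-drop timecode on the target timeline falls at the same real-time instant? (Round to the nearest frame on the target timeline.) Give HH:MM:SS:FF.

Source frame index: (3×3600 + 19×60 + 56) × 30 + 20 = 359900.
Real time: 359900 / (30000/1001) = 3602599/300 s.
Target frame: (3602599/300) × (25) = 3602599/12 ≈ 300216.583 → 300217.
At 25 labels/s: frame 300217 → 03:20:08:17.

03:20:08:17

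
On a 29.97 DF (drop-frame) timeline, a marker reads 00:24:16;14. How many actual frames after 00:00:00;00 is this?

As if non-drop at 30 labels/s: (0 × 3600 + 24 × 60 + 16) × 30 + 14 = 43694.
Minute boundaries passed: 24; those not divisible by 10: 24 − 2 = 22; dropped labels = 2 × 22 = 44.
Actual frame index = 43694 − 44 = 43650.

43650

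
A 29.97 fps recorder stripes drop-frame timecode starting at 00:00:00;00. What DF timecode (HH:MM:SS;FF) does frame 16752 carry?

00:09:19;00

Each 10-minute DF block holds 10 × 60 × 30 − 9 × 2 = 17982 frames. 16752 ÷ 17982 → 0 full blocks, remainder 16752.
Within the partial block the first minute is 1800 frames and each further minute 1798, so 9 further minute boundaries passed. Total skipped labels = 18 × 0 + 2 × 9 = 18.
Non-drop label index = 16752 + 18 = 16770; at 30 labels/s that is 00:09:19:00, i.e. DF 00:09:19;00.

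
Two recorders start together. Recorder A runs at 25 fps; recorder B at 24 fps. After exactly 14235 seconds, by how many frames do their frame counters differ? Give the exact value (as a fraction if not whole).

14235 frames

A emits 25 × 14235 = 355875 frames; B emits 24 × 14235 = 341640.
Difference = 14235 frames; B is behind A.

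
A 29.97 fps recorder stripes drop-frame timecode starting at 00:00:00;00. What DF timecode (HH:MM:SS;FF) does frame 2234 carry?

Ten DF minutes hold 17982 frames, so frame 2234 lies in block 0 (frames 0–17981) with 2234 frames into that block.
The block's first minute is 1800 frames and the rest 1798 each; 2234 frames reaches minute 1, so 0 × 18 + 1 × 2 = 2 labels have been skipped so far.
Adding those back, label number 2234 + 2 = 2236 at 30 labels/s is 74 s + 16 f = 0 h 1 min 14 s frame 16, i.e. 00:01:14;16.

00:01:14;16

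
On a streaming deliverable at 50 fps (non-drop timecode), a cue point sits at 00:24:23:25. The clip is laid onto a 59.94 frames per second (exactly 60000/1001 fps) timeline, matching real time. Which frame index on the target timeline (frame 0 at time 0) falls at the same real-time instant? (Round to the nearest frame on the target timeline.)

frame 87722

Source frame index: (0×3600 + 24×60 + 23) × 50 + 25 = 73175.
Real time: 73175 / (50) = 2927/2 s.
Target frame: (2927/2) × (60000/1001) = 87810000/1001 ≈ 87722.278 → 87722.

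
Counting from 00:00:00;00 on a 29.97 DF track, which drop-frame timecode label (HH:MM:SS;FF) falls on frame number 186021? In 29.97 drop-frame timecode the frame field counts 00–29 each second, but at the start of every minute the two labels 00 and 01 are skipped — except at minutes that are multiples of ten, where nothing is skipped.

Ten DF minutes hold 17982 frames, so frame 186021 lies in block 10 (frames 179820–197801) with 6201 frames into that block.
The block's first minute is 1800 frames and the rest 1798 each; 6201 frames reaches minute 3, so 10 × 18 + 3 × 2 = 186 labels have been skipped so far.
Adding those back, label number 186021 + 186 = 186207 at 30 labels/s is 6206 s + 27 f = 1 h 43 min 26 s frame 27, i.e. 01:43:26;27.

01:43:26;27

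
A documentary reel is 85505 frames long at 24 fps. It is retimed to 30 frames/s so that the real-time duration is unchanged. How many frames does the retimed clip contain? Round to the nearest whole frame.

Frames at target rate = 85505 × (30) / (24) = 427525/4 ≈ 106881.250.
Nearest whole frame: 106881.

106881 frames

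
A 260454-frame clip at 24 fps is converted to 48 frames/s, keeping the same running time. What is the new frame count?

Target frames = source frames × (target rate / source rate) = 260454 × (48)/(24) = 260454 × 2 = 520908.

520908 frames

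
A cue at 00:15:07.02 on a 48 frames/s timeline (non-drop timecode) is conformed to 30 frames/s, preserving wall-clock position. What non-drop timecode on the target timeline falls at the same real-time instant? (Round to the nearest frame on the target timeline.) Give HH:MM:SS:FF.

00:15:07:01

Source frame index: (0×3600 + 15×60 + 7) × 48 + 2 = 43538.
Real time: 43538 / (48) = 21769/24 s.
Target frame: (21769/24) × (30) = 108845/4 ≈ 27211.250 → 27211.
At 30 labels/s: frame 27211 → 00:15:07:01.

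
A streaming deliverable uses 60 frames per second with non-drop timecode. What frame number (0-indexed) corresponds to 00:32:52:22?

118342

Total seconds to the label: (0 × 3600 + 32 × 60 + 52) = 1972.
Frame index = 1972 × 60 + 22 = 118342.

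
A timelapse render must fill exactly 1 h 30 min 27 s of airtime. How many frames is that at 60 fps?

1 h 30 min 27 s = 5427 s.
Frames = 5427 × 60 = 325620.

325620 frames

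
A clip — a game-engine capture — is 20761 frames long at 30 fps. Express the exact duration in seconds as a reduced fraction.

20761/30 seconds

Running time = 20761 ÷ (30) = 20761 × 1/30 = 20761/30 s.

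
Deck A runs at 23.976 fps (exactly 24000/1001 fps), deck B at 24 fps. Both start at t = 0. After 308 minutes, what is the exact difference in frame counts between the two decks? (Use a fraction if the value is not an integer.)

5760/13 frames

308 min = 18480 s.
A emits 24000/1001 × 18480 = 5760000/13 frames; B emits 24 × 18480 = 443520.
Difference = 5760/13 frames (≈ 443.0769); B is ahead of A.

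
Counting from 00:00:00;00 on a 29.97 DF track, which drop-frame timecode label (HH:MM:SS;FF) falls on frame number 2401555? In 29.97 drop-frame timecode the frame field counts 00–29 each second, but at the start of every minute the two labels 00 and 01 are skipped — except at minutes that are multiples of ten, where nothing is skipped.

22:15:31;29

Ten DF minutes hold 17982 frames, so frame 2401555 lies in block 133 (frames 2391606–2409587) with 9949 frames into that block.
The block's first minute is 1800 frames and the rest 1798 each; 9949 frames reaches minute 5, so 133 × 18 + 5 × 2 = 2404 labels have been skipped so far.
Adding those back, label number 2401555 + 2404 = 2403959 at 30 labels/s is 80131 s + 29 f = 22 h 15 min 31 s frame 29, i.e. 22:15:31;29.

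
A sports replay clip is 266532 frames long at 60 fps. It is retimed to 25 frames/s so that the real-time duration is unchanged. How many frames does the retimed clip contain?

Target frames = source frames × (target rate / source rate) = 266532 × (25)/(60) = 266532 × 5/12 = 111055.

111055 frames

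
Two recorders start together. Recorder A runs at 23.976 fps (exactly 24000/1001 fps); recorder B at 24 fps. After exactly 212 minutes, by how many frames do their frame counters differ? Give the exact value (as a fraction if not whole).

212 min = 12720 s.
A emits 24000/1001 × 12720 = 305280000/1001 frames; B emits 24 × 12720 = 305280.
Difference = 305280/1001 frames (≈ 304.9750); B is ahead of A.

305280/1001 frames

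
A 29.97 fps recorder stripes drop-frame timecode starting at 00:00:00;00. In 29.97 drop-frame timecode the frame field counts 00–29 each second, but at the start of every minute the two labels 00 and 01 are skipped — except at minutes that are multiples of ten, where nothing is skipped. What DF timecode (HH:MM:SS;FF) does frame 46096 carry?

00:25:38;02

Ten DF minutes hold 17982 frames, so frame 46096 lies in block 2 (frames 35964–53945) with 10132 frames into that block.
The block's first minute is 1800 frames and the rest 1798 each; 10132 frames reaches minute 5, so 2 × 18 + 5 × 2 = 46 labels have been skipped so far.
Adding those back, label number 46096 + 46 = 46142 at 30 labels/s is 1538 s + 2 f = 0 h 25 min 38 s frame 2, i.e. 00:25:38;02.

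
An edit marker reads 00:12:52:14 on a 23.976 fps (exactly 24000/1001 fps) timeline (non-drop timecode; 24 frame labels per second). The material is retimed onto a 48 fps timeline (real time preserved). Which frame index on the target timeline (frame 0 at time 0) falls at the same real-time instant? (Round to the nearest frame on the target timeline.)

frame 37121

Source frame index: (0×3600 + 12×60 + 52) × 24 + 14 = 18542.
Real time: 18542 / (24000/1001) = 9280271/12000 s.
Target frame: (9280271/12000) × (48) = 9280271/250 ≈ 37121.084 → 37121.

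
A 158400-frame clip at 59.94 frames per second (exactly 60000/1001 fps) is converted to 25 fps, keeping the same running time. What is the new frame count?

Target frames = source frames × (target rate / source rate) = 158400 × (25)/(60000/1001) = 158400 × 1001/2400 = 66066.

66066 frames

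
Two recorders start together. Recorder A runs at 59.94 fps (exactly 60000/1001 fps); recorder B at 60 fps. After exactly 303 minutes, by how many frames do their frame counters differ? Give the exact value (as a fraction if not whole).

303 min = 18180 s.
A emits 60000/1001 × 18180 = 1090800000/1001 frames; B emits 60 × 18180 = 1090800.
Difference = 1090800/1001 frames (≈ 1089.7103); B is ahead of A.

1090800/1001 frames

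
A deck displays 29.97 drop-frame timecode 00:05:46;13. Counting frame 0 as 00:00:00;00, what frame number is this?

10383

As if non-drop at 30 labels/s: (0 × 3600 + 5 × 60 + 46) × 30 + 13 = 10393.
Minute boundaries passed: 5; those not divisible by 10: 5 − 0 = 5; dropped labels = 2 × 5 = 10.
Actual frame index = 10393 − 10 = 10383.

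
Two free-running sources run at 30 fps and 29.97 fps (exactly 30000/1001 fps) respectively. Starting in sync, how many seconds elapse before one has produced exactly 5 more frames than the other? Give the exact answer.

1001/6 seconds

The gap grows by |30000/1001 − 30| = 30/1001 frames per second.
Time for a 5-frame gap: 5 ÷ (30/1001) = 1001/6 s.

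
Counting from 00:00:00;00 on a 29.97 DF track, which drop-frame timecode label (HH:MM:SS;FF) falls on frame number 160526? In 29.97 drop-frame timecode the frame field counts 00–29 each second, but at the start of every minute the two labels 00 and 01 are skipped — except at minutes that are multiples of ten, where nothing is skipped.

01:29:16;08

Ten DF minutes hold 17982 frames, so frame 160526 lies in block 8 (frames 143856–161837) with 16670 frames into that block.
The block's first minute is 1800 frames and the rest 1798 each; 16670 frames reaches minute 9, so 8 × 18 + 9 × 2 = 162 labels have been skipped so far.
Adding those back, label number 160526 + 162 = 160688 at 30 labels/s is 5356 s + 8 f = 1 h 29 min 16 s frame 8, i.e. 01:29:16;08.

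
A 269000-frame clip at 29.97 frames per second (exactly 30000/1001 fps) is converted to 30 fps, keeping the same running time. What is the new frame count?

269269 frames

Target frames = source frames × (target rate / source rate) = 269000 × (30)/(30000/1001) = 269000 × 1001/1000 = 269269.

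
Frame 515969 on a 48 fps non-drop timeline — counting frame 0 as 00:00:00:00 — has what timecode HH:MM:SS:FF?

02:59:09:17

515969 ÷ 48 = 10749 full seconds, remainder 17 frames.
10749 s = 2 h 59 min 9 s.
Timecode: 02:59:09:17.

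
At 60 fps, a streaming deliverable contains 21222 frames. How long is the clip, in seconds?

Running time = 21222 / (60) = 353.7 s.

353.7 seconds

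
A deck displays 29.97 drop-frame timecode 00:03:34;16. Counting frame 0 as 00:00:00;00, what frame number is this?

Complete 10-minute blocks: 0, each 17982 frames → 0.
Remaining 3 whole minutes in the current block: 1800 + 2 × 1798 = 5396 frames.
Within the current minute: 34 × 30 + 16 − 2 = 1034 (labels ;00/;01 skipped at this minute). Total = 0 + 5396 + 1034 = 6430.

6430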